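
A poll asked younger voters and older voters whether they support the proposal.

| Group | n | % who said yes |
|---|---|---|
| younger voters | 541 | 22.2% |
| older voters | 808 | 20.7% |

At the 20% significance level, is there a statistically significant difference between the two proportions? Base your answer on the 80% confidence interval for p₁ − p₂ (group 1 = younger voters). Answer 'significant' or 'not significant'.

Each SE is √(p̂(1−p̂)/n): √(0.2220·0.7780/541) = 0.01787 and √(0.2070·0.7930/808) = 0.01425.
SE(p̂₁ − p̂₂) = √(SE₁² + SE₂²) = √(0.0003193369 + 0.0002030625) = 0.02286, since the two samples are independent.
At 80% confidence z* = 1.282; margin = 1.282 × 0.02286 = 0.02931.
The difference is 0.2220 − 0.2070 = 0.0150, so the interval is 0.0150 ± 0.02931 = (-0.01431, 0.04431).
The interval (-0.01431, 0.04431) contains 0, so the difference is not significant.

not significant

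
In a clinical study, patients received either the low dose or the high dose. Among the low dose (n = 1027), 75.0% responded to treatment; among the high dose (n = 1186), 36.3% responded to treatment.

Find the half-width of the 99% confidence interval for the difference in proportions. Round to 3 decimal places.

0.050

Each SE is √(p̂(1−p̂)/n): √(0.7500·0.2500/1027) = 0.01351 and √(0.3630·0.6370/1186) = 0.01396.
SE(p̂₁ − p̂₂) = √(SE₁² + SE₂²) = √(0.0001825201 + 0.0001948816) = 0.01943, since the two samples are independent.
At 99% confidence z* = 2.576; margin = 2.576 × 0.01943 = 0.05005.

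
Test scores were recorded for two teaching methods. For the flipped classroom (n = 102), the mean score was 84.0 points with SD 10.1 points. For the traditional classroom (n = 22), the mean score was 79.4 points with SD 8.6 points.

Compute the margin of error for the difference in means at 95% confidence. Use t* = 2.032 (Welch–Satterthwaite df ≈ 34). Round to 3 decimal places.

SE₁ = s₁/√n₁ = 10.1/√102 = 1.0000; SE₂ = 8.6/√22 = 1.8335.
Independent samples, unequal variances: SE_diff = √(SE₁² + SE₂²) = √(1.0 + 3.36172225) = 2.0885.
t* = 2.032, so margin of error = 2.032 × 2.0885 = 4.2438.

4.244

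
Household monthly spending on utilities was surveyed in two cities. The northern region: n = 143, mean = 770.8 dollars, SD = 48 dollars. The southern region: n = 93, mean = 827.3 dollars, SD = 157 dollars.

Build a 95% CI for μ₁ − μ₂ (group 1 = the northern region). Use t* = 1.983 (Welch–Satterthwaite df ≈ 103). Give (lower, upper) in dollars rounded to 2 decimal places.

SE₁ = s₁/√n₁ = 48/√143 = 4.0140; SE₂ = 157/√93 = 16.2801.
Independent samples, unequal variances: SE_diff = √(SE₁² + SE₂²) = √(16.112196 + 265.04165601) = 16.7676.
t* = 1.983, so margin of error = 1.983 × 16.7676 = 33.2502.
Difference in means = 770.8 − 827.3 = -56.5000.
-56.5000 ± 33.2502 → (-89.75, -23.25).

(-89.75, -23.25)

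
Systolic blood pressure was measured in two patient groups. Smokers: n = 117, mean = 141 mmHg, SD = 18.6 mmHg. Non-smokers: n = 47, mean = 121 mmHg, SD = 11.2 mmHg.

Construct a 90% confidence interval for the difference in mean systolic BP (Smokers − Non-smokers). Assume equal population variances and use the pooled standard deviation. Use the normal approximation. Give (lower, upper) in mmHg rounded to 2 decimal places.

Pooled variance s_p² = [116·18.6² + 46·11.2²] / (117+47−2) = 283.3432, so s_p = 16.8328.
SE_diff = s_p·√(1/n₁ + 1/n₂) = 16.8328·√(1/117 + 1/47) = 2.9069.
z* = 1.645; margin = 1.645 × 2.9069 = 4.7819.
Difference = 141 − 121 = 20.0000.
20.0000 ± 4.7819 → (15.22, 24.78).

(15.22, 24.78)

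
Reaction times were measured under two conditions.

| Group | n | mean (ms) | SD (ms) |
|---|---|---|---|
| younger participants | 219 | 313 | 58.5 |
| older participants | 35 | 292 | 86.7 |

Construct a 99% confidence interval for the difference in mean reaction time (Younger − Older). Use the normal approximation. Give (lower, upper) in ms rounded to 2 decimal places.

(-18.10, 60.10)

Per-group SEs: s₁/√n₁ = 58.5/√219 = 3.9531, s₂/√n₂ = 86.7/√35 = 14.6550.
Unpooled SE of the difference: √(15.62699961 + 214.769025) = 15.1788.
Margin of error = z* · SE = 2.576 × 15.1788 = 39.1006.
x̄₁ − x̄₂ = 313 − 292 = 21.0000.
CI: 21.0000 ± 39.1006 = (-18.10, 60.10).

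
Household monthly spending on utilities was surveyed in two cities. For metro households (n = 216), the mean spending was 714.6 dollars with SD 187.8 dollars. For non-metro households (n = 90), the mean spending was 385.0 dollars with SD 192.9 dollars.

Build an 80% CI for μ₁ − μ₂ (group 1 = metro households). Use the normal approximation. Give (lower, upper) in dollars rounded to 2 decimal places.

Standard errors of each mean: 187.8/√216 = 12.7782 and 192.9/√90 = 20.3334.
SE(x̄₁ − x̄₂) = √(12.7782² + 20.3334²) = 24.0152 for independent samples with unequal variances.
With z* = 1.282, the margin is 1.282 × 24.0152 = 30.7875.
x̄₁ − x̄₂ = 714.6 − 385.0 = 329.6000; the interval is 329.6000 ± 30.7875 = (298.81, 360.39).

(298.81, 360.39)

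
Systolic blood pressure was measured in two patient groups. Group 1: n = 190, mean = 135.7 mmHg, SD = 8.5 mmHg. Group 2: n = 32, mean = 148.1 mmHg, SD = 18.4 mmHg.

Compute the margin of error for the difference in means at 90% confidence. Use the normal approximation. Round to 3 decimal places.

5.446

SE₁ = s₁/√n₁ = 8.5/√190 = 0.6167; SE₂ = 18.4/√32 = 3.2527.
Independent samples, unequal variances: SE_diff = √(SE₁² + SE₂²) = √(0.38031889 + 10.58005729) = 3.3106.
z* = 1.645, so margin of error = 1.645 × 3.3106 = 5.4459.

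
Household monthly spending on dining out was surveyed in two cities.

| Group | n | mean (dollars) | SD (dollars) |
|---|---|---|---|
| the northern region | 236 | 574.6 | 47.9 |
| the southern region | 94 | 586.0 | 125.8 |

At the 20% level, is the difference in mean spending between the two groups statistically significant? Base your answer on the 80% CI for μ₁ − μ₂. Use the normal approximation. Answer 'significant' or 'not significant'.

Standard errors of each mean: 47.9/√236 = 3.1180 and 125.8/√94 = 12.9753.
SE(x̄₁ − x̄₂) = √(3.1180² + 12.9753²) = 13.3447 for independent samples with unequal variances.
With z* = 1.282, the margin is 1.282 × 13.3447 = 17.1079.
x̄₁ − x̄₂ = 574.6 − 586.0 = -11.4000; the interval is -11.4000 ± 17.1079 = (-28.5079, 5.7079).
The interval (-28.5079, 5.7079) contains 0, so the difference is not significant.

not significant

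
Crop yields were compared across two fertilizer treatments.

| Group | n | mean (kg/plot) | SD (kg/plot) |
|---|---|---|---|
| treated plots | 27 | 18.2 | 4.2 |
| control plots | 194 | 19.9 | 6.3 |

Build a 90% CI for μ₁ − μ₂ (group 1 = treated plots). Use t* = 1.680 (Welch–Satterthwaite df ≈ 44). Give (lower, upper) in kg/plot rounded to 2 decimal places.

Standard errors of each mean: 4.2/√27 = 0.8083 and 6.3/√194 = 0.4523.
SE(x̄₁ − x̄₂) = √(0.8083² + 0.4523²) = 0.9262 for independent samples with unequal variances.
With t* = 1.680, the margin is 1.680 × 0.9262 = 1.5560.
x̄₁ − x̄₂ = 18.2 − 19.9 = -1.7000; the interval is -1.7000 ± 1.5560 = (-3.26, -0.14).

(-3.26, -0.14)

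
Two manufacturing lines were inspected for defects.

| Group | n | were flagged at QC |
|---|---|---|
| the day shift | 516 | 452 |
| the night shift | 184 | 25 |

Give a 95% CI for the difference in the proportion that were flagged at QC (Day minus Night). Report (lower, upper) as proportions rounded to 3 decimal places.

First, p̂₁ = 452/516 = 0.8760; p̂₂ = 25/184 = 0.1359.
The two standard errors are √(0.8760×0.1240/516) = 0.01451 and √(0.1359×0.8641/184) = 0.02526.
Because the samples are independent, SE_diff = √(0.01451² + 0.02526²) = 0.02913.
Using z* = 1.960 for 95%, ME = 1.960 × 0.02913 = 0.05709.
p̂₁ − p̂₂ = 0.7401; interval 0.7401 ± 0.05709 gives (0.683, 0.797).

(0.683, 0.797)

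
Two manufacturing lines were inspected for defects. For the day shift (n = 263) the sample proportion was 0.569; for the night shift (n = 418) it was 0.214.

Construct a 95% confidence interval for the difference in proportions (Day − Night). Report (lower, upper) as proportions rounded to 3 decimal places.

SE₁ = √(p̂₁(1−p̂₁)/n₁) = √(0.5690·0.4310/263) = 0.03054; SE₂ = √(0.2140·0.7860/418) = 0.02006.
Independent samples: SE of the difference = √(SE₁² + SE₂²) = √(0.0009326916 + 0.0004024036) = 0.03654.
z* for 95% confidence is 1.960, so the margin of error is 1.960 × 0.03654 = 0.07162.
Point estimate p̂₁ − p̂₂ = 0.5690 − 0.2140 = 0.3550.
0.3550 ± 0.07162 → (0.283, 0.427).

(0.283, 0.427)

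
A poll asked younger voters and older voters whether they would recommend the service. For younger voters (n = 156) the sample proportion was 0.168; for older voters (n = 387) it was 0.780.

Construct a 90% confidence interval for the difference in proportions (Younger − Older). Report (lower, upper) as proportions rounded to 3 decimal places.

(-0.672, -0.552)

SE₁ = √(p̂₁(1−p̂₁)/n₁) = √(0.1680·0.8320/156) = 0.02993; SE₂ = √(0.7800·0.2200/387) = 0.02106.
Independent samples: SE of the difference = √(SE₁² + SE₂²) = √(0.0008958049 + 0.0004435236) = 0.03660.
z* for 90% confidence is 1.645, so the margin of error is 1.645 × 0.03660 = 0.06021.
Point estimate p̂₁ − p̂₂ = 0.1680 − 0.7800 = -0.6120.
-0.6120 ± 0.06021 → (-0.672, -0.552).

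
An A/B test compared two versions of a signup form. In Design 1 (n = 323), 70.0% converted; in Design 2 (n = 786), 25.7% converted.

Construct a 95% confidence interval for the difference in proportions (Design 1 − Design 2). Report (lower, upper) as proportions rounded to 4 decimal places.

(0.3844, 0.5016)

SE₁ = √(p̂₁(1−p̂₁)/n₁) = √(0.7000·0.3000/323) = 0.02550; SE₂ = √(0.2570·0.7430/786) = 0.01559.
Independent samples: SE of the difference = √(SE₁² + SE₂²) = √(0.00065025 + 0.0002430481) = 0.02989.
z* for 95% confidence is 1.960, so the margin of error is 1.960 × 0.02989 = 0.05858.
Point estimate p̂₁ − p̂₂ = 0.7000 − 0.2570 = 0.4430.
0.4430 ± 0.05858 → (0.3844, 0.5016).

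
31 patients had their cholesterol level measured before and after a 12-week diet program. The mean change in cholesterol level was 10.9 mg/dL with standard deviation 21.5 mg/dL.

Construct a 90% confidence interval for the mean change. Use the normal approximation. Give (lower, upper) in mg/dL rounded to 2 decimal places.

(4.55, 17.25)

This is a matched-pairs design, so SE = s_d/√n = 21.5/√31 = 3.8615.
Margin = 1.645 × 3.8615 = 6.3522; the interval is 10.9 ± 6.3522 = (4.55, 17.25).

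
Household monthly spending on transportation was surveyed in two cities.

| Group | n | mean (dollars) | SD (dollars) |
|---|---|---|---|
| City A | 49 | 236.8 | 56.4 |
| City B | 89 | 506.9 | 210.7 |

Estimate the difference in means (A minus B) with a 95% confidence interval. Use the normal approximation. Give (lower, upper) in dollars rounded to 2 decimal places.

(-316.64, -223.56)

Per-group SEs: s₁/√n₁ = 56.4/√49 = 8.0571, s₂/√n₂ = 210.7/√89 = 22.3342.
Unpooled SE of the difference: √(64.91686041 + 498.81648964) = 23.7431.
Margin of error = z* · SE = 1.960 × 23.7431 = 46.5365.
x̄₁ − x̄₂ = 236.8 − 506.9 = -270.1000.
CI: -270.1000 ± 46.5365 = (-316.64, -223.56).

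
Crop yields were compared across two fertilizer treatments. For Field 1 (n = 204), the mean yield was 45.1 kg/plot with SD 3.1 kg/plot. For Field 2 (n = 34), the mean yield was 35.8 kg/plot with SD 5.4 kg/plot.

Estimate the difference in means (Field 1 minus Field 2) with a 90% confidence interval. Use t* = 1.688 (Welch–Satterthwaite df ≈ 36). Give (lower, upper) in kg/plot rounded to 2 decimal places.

(7.69, 10.91)

Per-group SEs: s₁/√n₁ = 3.1/√204 = 0.2170, s₂/√n₂ = 5.4/√34 = 0.9261.
Unpooled SE of the difference: √(0.047089 + 0.85766121) = 0.9512.
Margin of error = t* · SE = 1.688 × 0.9512 = 1.6056.
x̄₁ − x̄₂ = 45.1 − 35.8 = 9.3000.
CI: 9.3000 ± 1.6056 = (7.69, 10.91).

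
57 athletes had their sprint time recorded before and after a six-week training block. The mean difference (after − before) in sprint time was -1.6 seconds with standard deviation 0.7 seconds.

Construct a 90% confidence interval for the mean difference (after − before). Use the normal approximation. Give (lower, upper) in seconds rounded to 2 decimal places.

(-1.75, -1.45)

Paired design: SE = s_d/√n = 0.7/√57 = 0.0927.
z* = 1.645; margin of error = 1.645 × 0.0927 = 0.1525.
-1.6 ± 0.1525 → (-1.75, -1.45).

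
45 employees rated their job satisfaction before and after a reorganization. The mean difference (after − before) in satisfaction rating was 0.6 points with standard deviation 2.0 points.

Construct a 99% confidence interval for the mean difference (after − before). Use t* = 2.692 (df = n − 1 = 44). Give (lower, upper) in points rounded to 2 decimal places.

Paired design: SE = s_d/√n = 2.0/√45 = 0.2981.
t* = 2.692; margin of error = 2.692 × 0.2981 = 0.8025.
0.6 ± 0.8025 → (-0.20, 1.40).

(-0.20, 1.40)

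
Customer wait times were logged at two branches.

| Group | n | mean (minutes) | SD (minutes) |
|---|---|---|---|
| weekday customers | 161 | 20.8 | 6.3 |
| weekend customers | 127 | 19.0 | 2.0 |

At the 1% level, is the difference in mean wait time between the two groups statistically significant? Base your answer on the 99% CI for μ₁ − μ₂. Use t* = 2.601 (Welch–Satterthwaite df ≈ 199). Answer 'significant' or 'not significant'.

significant

Per-group SEs: s₁/√n₁ = 6.3/√161 = 0.4965, s₂/√n₂ = 2.0/√127 = 0.1775.
Unpooled SE of the difference: √(0.24651225 + 0.03150625) = 0.5273.
Margin of error = t* · SE = 2.601 × 0.5273 = 1.3715.
x̄₁ − x̄₂ = 20.8 − 19.0 = 1.8000.
CI: 1.8000 ± 1.3715 = (0.4285, 3.1715).
The interval (0.4285, 3.1715) does not contain 0, so the difference is significant.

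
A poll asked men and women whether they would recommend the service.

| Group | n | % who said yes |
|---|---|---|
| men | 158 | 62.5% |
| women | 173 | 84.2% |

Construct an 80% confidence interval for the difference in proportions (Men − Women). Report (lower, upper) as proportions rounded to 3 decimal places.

The two standard errors are √(0.6250×0.3750/158) = 0.03851 and √(0.8420×0.1580/173) = 0.02773.
Because the samples are independent, SE_diff = √(0.03851² + 0.02773²) = 0.04745.
Using z* = 1.282 for 80%, ME = 1.282 × 0.04745 = 0.06083.
p̂₁ − p̂₂ = -0.2170; interval -0.2170 ± 0.06083 gives (-0.278, -0.156).

(-0.278, -0.156)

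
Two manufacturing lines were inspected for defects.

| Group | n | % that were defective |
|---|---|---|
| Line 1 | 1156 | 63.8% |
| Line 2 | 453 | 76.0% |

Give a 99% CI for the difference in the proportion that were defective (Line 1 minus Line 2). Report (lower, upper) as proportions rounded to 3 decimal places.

(-0.185, -0.059)

The two standard errors are √(0.6380×0.3620/1156) = 0.01413 and √(0.7600×0.2400/453) = 0.02007.
Because the samples are independent, SE_diff = √(0.01413² + 0.02007²) = 0.02455.
Using z* = 2.576 for 99%, ME = 2.576 × 0.02455 = 0.06324.
p̂₁ − p̂₂ = -0.1220; interval -0.1220 ± 0.06324 gives (-0.185, -0.059).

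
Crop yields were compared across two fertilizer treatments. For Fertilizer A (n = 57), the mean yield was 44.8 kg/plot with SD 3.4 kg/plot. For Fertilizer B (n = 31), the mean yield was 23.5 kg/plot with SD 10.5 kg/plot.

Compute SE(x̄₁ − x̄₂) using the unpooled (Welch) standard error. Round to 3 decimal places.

1.939

Standard errors of each mean: 3.4/√57 = 0.4503 and 10.5/√31 = 1.8859.
SE(x̄₁ − x̄₂) = √(0.4503² + 1.8859²) = 1.9389 for independent samples with unequal variances.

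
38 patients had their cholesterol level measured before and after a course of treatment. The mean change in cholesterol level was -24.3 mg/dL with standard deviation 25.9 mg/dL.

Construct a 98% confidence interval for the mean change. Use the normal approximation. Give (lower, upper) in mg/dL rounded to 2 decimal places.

(-34.07, -14.53)

This is a matched-pairs design, so SE = s_d/√n = 25.9/√38 = 4.2015.
Margin = 2.326 × 4.2015 = 9.7727; the interval is -24.3 ± 9.7727 = (-34.07, -14.53).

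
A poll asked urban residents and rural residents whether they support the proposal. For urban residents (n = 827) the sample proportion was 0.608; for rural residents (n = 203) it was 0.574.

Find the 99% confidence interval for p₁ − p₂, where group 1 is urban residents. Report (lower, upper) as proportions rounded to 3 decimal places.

The two standard errors are √(0.6080×0.3920/827) = 0.01698 and √(0.5740×0.4260/203) = 0.03471.
Because the samples are independent, SE_diff = √(0.01698² + 0.03471²) = 0.03864.
Using z* = 2.576 for 99%, ME = 2.576 × 0.03864 = 0.09954.
p̂₁ − p̂₂ = 0.0340; interval 0.0340 ± 0.09954 gives (-0.066, 0.134).

(-0.066, 0.134)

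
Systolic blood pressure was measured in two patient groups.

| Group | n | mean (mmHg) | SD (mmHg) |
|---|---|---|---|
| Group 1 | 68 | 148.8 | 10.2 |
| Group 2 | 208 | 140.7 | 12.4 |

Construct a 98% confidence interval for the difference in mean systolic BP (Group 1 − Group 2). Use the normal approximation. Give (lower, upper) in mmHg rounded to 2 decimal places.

(4.60, 11.60)

Per-group SEs: s₁/√n₁ = 10.2/√68 = 1.2369, s₂/√n₂ = 12.4/√208 = 0.8598.
Unpooled SE of the difference: √(1.52992161 + 0.73925604) = 1.5064.
Margin of error = z* · SE = 2.326 × 1.5064 = 3.5039.
x̄₁ − x̄₂ = 148.8 − 140.7 = 8.1000.
CI: 8.1000 ± 3.5039 = (4.60, 11.60).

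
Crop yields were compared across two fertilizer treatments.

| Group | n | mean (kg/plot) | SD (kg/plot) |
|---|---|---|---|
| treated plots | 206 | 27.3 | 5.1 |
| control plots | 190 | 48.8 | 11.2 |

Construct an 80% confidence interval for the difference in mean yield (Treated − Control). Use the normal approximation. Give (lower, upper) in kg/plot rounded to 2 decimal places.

Per-group SEs: s₁/√n₁ = 5.1/√206 = 0.3553, s₂/√n₂ = 11.2/√190 = 0.8125.
Unpooled SE of the difference: √(0.12623809 + 0.66015625) = 0.8868.
Margin of error = z* · SE = 1.282 × 0.8868 = 1.1369.
x̄₁ − x̄₂ = 27.3 − 48.8 = -21.5000.
CI: -21.5000 ± 1.1369 = (-22.64, -20.36).

(-22.64, -20.36)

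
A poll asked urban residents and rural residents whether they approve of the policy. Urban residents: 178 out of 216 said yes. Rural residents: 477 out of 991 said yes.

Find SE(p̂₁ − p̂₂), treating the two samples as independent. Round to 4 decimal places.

p̂₁ = 178/216 = 0.8241 and p̂₂ = 477/991 = 0.4813.
SE₁ = √(p̂₁(1−p̂₁)/n₁) = √(0.8241·0.1759/216) = 0.02591; SE₂ = √(0.4813·0.5187/991) = 0.01587.
Independent samples: SE of the difference = √(SE₁² + SE₂²) = √(0.0006713281 + 0.0002518569) = 0.03038.

0.0304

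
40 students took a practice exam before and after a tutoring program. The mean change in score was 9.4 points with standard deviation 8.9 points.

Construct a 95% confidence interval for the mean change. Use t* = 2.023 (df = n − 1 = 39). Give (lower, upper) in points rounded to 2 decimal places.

(6.55, 12.25)

Paired design: SE = s_d/√n = 8.9/√40 = 1.4072.
t* = 2.023; margin of error = 2.023 × 1.4072 = 2.8468.
9.4 ± 2.8468 → (6.55, 12.25).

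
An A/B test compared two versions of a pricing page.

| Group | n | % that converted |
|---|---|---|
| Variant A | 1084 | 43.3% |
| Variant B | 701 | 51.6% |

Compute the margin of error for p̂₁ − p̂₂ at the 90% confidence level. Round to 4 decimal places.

The two standard errors are √(0.4330×0.5670/1084) = 0.01505 and √(0.5160×0.4840/701) = 0.01888.
Because the samples are independent, SE_diff = √(0.01505² + 0.01888²) = 0.02414.
Using z* = 1.645 for 90%, ME = 1.645 × 0.02414 = 0.03971.

0.0397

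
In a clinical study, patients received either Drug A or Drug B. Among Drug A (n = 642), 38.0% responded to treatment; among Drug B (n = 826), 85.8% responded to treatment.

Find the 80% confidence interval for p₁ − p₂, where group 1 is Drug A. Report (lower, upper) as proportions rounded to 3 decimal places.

SE₁ = √(p̂₁(1−p̂₁)/n₁) = √(0.3800·0.6200/642) = 0.01916; SE₂ = √(0.8580·0.1420/826) = 0.01215.
Independent samples: SE of the difference = √(SE₁² + SE₂²) = √(0.0003671056 + 0.0001476225) = 0.02269.
z* for 80% confidence is 1.282, so the margin of error is 1.282 × 0.02269 = 0.02909.
Point estimate p̂₁ − p̂₂ = 0.3800 − 0.8580 = -0.4780.
-0.4780 ± 0.02909 → (-0.507, -0.449).

(-0.507, -0.449)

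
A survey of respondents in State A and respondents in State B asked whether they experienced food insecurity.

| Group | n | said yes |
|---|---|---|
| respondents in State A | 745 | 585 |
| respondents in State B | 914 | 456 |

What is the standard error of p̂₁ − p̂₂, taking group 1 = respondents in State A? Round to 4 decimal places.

p̂₁ = 585/745 = 0.7852 and p̂₂ = 456/914 = 0.4989.
SE₁ = √(p̂₁(1−p̂₁)/n₁) = √(0.7852·0.2148/745) = 0.01505; SE₂ = √(0.4989·0.5011/914) = 0.01654.
Independent samples: SE of the difference = √(SE₁² + SE₂²) = √(0.0002265025 + 0.0002735716) = 0.02236.

0.0224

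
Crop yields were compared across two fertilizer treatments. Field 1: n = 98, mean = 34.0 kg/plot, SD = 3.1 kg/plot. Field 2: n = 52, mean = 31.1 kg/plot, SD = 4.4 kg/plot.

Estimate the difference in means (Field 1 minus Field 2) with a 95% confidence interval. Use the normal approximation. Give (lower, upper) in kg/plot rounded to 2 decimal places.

(1.56, 4.24)

SE₁ = s₁/√n₁ = 3.1/√98 = 0.3131; SE₂ = 4.4/√52 = 0.6102.
Independent samples, unequal variances: SE_diff = √(SE₁² + SE₂²) = √(0.09803161 + 0.37234404) = 0.6858.
z* = 1.960, so margin of error = 1.960 × 0.6858 = 1.3442.
Difference in means = 34.0 − 31.1 = 2.9000.
2.9000 ± 1.3442 → (1.56, 4.24).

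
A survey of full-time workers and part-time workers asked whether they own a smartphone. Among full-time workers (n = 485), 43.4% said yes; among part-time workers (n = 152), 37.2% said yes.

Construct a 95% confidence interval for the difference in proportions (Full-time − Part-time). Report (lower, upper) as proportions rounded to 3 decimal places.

Each SE is √(p̂(1−p̂)/n): √(0.4340·0.5660/485) = 0.02251 and √(0.3720·0.6280/152) = 0.03920.
SE(p̂₁ − p̂₂) = √(SE₁² + SE₂²) = √(0.0005067001 + 0.00153664) = 0.04520, since the two samples are independent.
At 95% confidence z* = 1.960; margin = 1.960 × 0.04520 = 0.08859.
The difference is 0.4340 − 0.3720 = 0.0620, so the interval is 0.0620 ± 0.08859 = (-0.027, 0.151).

(-0.027, 0.151)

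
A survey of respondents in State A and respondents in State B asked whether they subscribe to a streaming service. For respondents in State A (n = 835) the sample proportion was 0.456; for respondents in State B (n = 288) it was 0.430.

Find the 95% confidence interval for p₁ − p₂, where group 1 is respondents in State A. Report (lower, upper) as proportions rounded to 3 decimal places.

The two standard errors are √(0.4560×0.5440/835) = 0.01724 and √(0.4300×0.5700/288) = 0.02917.
Because the samples are independent, SE_diff = √(0.01724² + 0.02917²) = 0.03388.
Using z* = 1.960 for 95%, ME = 1.960 × 0.03388 = 0.06640.
p̂₁ − p̂₂ = 0.0260; interval 0.0260 ± 0.06640 gives (-0.040, 0.092).

(-0.040, 0.092)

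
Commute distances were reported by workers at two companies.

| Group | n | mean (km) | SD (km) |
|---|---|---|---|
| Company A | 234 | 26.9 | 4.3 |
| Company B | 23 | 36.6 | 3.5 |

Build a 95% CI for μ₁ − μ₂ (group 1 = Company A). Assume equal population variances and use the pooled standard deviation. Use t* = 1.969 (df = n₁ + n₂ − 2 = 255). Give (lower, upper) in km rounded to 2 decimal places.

(-11.52, -7.88)

s_p = √[((n₁−1)s₁² + (n₂−1)s₂²)/(n₁+n₂−2)] = √[(233·4.3² + 22·3.5²)/255] = 4.2369.
SE = 4.2369·√(1/234 + 1/23) = 0.9259.
With t* = 1.969, margin = 1.969 × 0.9259 = 1.8231.
x̄₁ − x̄₂ = 26.9 − 36.6 = -9.7000; interval -9.7000 ± 1.8231 = (-11.52, -7.88).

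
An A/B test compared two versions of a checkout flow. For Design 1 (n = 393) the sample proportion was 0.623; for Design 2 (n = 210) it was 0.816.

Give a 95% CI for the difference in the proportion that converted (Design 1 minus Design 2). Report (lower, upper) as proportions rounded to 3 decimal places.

(-0.264, -0.122)

Each SE is √(p̂(1−p̂)/n): √(0.6230·0.3770/393) = 0.02445 and √(0.8160·0.1840/210) = 0.02674.
SE(p̂₁ − p̂₂) = √(SE₁² + SE₂²) = √(0.0005978025 + 0.0007150276) = 0.03623, since the two samples are independent.
At 95% confidence z* = 1.960; margin = 1.960 × 0.03623 = 0.07101.
The difference is 0.6230 − 0.8160 = -0.1930, so the interval is -0.1930 ± 0.07101 = (-0.264, -0.122).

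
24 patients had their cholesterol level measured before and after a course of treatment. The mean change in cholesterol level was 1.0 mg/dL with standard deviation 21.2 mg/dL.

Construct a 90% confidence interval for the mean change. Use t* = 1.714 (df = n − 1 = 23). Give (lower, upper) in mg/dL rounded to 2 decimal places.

This is a matched-pairs design, so SE = s_d/√n = 21.2/√24 = 4.3274.
Margin = 1.714 × 4.3274 = 7.4172; the interval is 1.0 ± 7.4172 = (-6.42, 8.42).

(-6.42, 8.42)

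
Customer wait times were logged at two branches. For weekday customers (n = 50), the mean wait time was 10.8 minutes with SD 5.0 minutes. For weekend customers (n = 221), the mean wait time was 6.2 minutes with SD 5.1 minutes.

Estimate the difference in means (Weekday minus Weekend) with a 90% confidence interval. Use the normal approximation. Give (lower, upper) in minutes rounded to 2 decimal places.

Standard errors of each mean: 5.0/√50 = 0.7071 and 5.1/√221 = 0.3431.
SE(x̄₁ − x̄₂) = √(0.7071² + 0.3431²) = 0.7859 for independent samples with unequal variances.
With z* = 1.645, the margin is 1.645 × 0.7859 = 1.2928.
x̄₁ − x̄₂ = 10.8 − 6.2 = 4.6000; the interval is 4.6000 ± 1.2928 = (3.31, 5.89).

(3.31, 5.89)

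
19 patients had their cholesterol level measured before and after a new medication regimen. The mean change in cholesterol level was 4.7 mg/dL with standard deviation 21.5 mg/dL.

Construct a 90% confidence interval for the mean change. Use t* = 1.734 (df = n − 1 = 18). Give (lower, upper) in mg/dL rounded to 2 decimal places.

(-3.85, 13.25)

This is a matched-pairs design, so SE = s_d/√n = 21.5/√19 = 4.9324.
Margin = 1.734 × 4.9324 = 8.5528; the interval is 4.7 ± 8.5528 = (-3.85, 13.25).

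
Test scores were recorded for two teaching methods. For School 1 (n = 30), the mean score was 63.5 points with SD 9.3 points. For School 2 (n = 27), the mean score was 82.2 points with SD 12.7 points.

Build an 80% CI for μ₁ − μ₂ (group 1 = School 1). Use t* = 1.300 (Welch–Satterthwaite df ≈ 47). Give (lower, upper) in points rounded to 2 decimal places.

Per-group SEs: s₁/√n₁ = 9.3/√30 = 1.6979, s₂/√n₂ = 12.7/√27 = 2.4441.
Unpooled SE of the difference: √(2.88286441 + 5.97362481) = 2.9760.
Margin of error = t* · SE = 1.300 × 2.9760 = 3.8688.
x̄₁ − x̄₂ = 63.5 − 82.2 = -18.7000.
CI: -18.7000 ± 3.8688 = (-22.57, -14.83).

(-22.57, -14.83)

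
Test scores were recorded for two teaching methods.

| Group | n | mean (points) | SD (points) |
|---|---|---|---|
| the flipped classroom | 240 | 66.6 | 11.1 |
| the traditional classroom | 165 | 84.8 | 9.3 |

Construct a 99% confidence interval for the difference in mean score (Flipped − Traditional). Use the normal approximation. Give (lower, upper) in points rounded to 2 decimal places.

(-20.82, -15.58)

SE₁ = s₁/√n₁ = 11.1/√240 = 0.7165; SE₂ = 9.3/√165 = 0.7240.
Independent samples, unequal variances: SE_diff = √(SE₁² + SE₂²) = √(0.51337225 + 0.524176) = 1.0186.
z* = 2.576, so margin of error = 2.576 × 1.0186 = 2.6239.
Difference in means = 66.6 − 84.8 = -18.2000.
-18.2000 ± 2.6239 → (-20.82, -15.58).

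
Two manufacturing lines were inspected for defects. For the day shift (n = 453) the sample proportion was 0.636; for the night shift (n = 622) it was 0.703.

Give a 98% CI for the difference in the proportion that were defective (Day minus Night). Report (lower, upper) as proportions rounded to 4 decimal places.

(-0.1347, 0.0007)

Each SE is √(p̂(1−p̂)/n): √(0.6360·0.3640/453) = 0.02261 and √(0.7030·0.2970/622) = 0.01832.
SE(p̂₁ − p̂₂) = √(SE₁² + SE₂²) = √(0.0005112121 + 0.0003356224) = 0.02910, since the two samples are independent.
At 98% confidence z* = 2.326; margin = 2.326 × 0.02910 = 0.06769.
The difference is 0.6360 − 0.7030 = -0.0670, so the interval is -0.0670 ± 0.06769 = (-0.1347, 0.0007).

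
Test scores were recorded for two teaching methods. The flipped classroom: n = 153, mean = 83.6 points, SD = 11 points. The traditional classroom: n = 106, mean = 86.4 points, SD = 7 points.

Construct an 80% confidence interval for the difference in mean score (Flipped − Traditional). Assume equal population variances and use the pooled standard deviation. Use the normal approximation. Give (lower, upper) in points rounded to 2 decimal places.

s_p = √[((n₁−1)s₁² + (n₂−1)s₂²)/(n₁+n₂−2)] = √[(152·11² + 105·7²)/257] = 9.5699.
SE = 9.5699·√(1/153 + 1/106) = 1.2094.
With z* = 1.282, margin = 1.282 × 1.2094 = 1.5505.
x̄₁ − x̄₂ = 83.6 − 86.4 = -2.8000; interval -2.8000 ± 1.5505 = (-4.35, -1.25).

(-4.35, -1.25)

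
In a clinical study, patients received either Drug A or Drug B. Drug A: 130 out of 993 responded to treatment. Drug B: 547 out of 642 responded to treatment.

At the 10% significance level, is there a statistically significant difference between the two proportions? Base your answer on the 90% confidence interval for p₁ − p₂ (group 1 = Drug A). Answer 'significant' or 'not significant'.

p̂₁ = 130/993 = 0.1309 and p̂₂ = 547/642 = 0.8520.
SE₁ = √(p̂₁(1−p̂₁)/n₁) = √(0.1309·0.8691/993) = 0.01070; SE₂ = √(0.8520·0.1480/642) = 0.01401.
Independent samples: SE of the difference = √(SE₁² + SE₂²) = √(0.00011449 + 0.0001962801) = 0.01763.
z* for 90% confidence is 1.645, so the margin of error is 1.645 × 0.01763 = 0.02900.
Point estimate p̂₁ − p̂₂ = 0.1309 − 0.8520 = -0.7211.
-0.7211 ± 0.02900 → (-0.75010, -0.69210).
The interval (-0.75010, -0.69210) does not contain 0, so the difference is significant.

significant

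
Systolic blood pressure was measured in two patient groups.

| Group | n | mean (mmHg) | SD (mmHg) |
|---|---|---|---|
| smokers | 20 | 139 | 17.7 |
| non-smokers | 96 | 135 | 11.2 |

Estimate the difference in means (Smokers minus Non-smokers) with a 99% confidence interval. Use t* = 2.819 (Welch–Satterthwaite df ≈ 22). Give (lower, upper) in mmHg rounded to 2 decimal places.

(-7.61, 15.61)

Standard errors of each mean: 17.7/√20 = 3.9578 and 11.2/√96 = 1.1431.
SE(x̄₁ − x̄₂) = √(3.9578² + 1.1431²) = 4.1196 for independent samples with unequal variances.
With t* = 2.819, the margin is 2.819 × 4.1196 = 11.6132.
x̄₁ − x̄₂ = 139 − 135 = 4.0000; the interval is 4.0000 ± 11.6132 = (-7.61, 15.61).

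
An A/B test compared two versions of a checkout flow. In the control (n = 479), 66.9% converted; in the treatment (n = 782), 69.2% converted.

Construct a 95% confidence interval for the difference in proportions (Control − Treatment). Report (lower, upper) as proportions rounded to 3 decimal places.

SE₁ = √(p̂₁(1−p̂₁)/n₁) = √(0.6690·0.3310/479) = 0.02150; SE₂ = √(0.6920·0.3080/782) = 0.01651.
Independent samples: SE of the difference = √(SE₁² + SE₂²) = √(0.00046225 + 0.0002725801) = 0.02711.
z* for 95% confidence is 1.960, so the margin of error is 1.960 × 0.02711 = 0.05314.
Point estimate p̂₁ − p̂₂ = 0.6690 − 0.6920 = -0.0230.
-0.0230 ± 0.05314 → (-0.076, 0.030).

(-0.076, 0.030)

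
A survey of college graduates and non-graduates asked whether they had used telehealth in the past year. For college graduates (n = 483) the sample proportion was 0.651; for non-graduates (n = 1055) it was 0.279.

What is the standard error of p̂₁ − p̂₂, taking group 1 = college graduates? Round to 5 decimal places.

Each SE is √(p̂(1−p̂)/n): √(0.6510·0.3490/483) = 0.02169 and √(0.2790·0.7210/1055) = 0.01381.
SE(p̂₁ − p̂₂) = √(SE₁² + SE₂²) = √(0.0004704561 + 0.0001907161) = 0.02571, since the two samples are independent.

0.02571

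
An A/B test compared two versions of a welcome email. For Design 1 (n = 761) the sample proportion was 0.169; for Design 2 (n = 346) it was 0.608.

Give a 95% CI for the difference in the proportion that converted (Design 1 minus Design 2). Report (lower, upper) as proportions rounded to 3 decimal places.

Each SE is √(p̂(1−p̂)/n): √(0.1690·0.8310/761) = 0.01358 and √(0.6080·0.3920/346) = 0.02625.
SE(p̂₁ − p̂₂) = √(SE₁² + SE₂²) = √(0.0001844164 + 0.0006890625) = 0.02955, since the two samples are independent.
At 95% confidence z* = 1.960; margin = 1.960 × 0.02955 = 0.05792.
The difference is 0.1690 − 0.6080 = -0.4390, so the interval is -0.4390 ± 0.05792 = (-0.497, -0.381).

(-0.497, -0.381)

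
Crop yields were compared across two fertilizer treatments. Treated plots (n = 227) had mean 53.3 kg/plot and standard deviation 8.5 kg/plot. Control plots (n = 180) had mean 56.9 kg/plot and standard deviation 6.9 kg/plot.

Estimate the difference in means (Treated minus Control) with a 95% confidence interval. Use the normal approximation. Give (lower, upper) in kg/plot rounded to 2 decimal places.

(-5.10, -2.10)

Per-group SEs: s₁/√n₁ = 8.5/√227 = 0.5642, s₂/√n₂ = 6.9/√180 = 0.5143.
Unpooled SE of the difference: √(0.31832164 + 0.26450449) = 0.7634.
Margin of error = z* · SE = 1.960 × 0.7634 = 1.4963.
x̄₁ − x̄₂ = 53.3 − 56.9 = -3.6000.
CI: -3.6000 ± 1.4963 = (-5.10, -2.10).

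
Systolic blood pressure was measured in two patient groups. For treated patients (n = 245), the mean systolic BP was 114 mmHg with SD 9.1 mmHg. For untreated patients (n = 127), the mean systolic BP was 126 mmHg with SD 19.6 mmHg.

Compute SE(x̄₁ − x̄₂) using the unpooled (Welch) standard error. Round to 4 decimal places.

SE₁ = s₁/√n₁ = 9.1/√245 = 0.5814; SE₂ = 19.6/√127 = 1.7392.
Independent samples, unequal variances: SE_diff = √(SE₁² + SE₂²) = √(0.33802596 + 3.02481664) = 1.8338.

1.8338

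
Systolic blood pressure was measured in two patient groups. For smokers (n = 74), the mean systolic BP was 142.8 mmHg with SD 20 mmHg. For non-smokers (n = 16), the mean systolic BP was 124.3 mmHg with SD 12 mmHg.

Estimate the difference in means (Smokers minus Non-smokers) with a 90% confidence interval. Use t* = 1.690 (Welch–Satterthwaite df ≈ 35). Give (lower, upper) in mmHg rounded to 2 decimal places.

(12.09, 24.91)

SE₁ = s₁/√n₁ = 20/√74 = 2.3250; SE₂ = 12/√16 = 3.0000.
Independent samples, unequal variances: SE_diff = √(SE₁² + SE₂²) = √(5.405625 + 9.0) = 3.7955.
t* = 1.690, so margin of error = 1.690 × 3.7955 = 6.4144.
Difference in means = 142.8 − 124.3 = 18.5000.
18.5000 ± 6.4144 → (12.09, 24.91).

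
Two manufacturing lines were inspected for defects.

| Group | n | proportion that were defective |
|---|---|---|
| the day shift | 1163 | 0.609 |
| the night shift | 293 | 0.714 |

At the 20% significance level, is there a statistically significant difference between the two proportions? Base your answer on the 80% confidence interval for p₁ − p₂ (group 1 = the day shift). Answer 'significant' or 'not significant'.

SE₁ = √(p̂₁(1−p̂₁)/n₁) = √(0.6090·0.3910/1163) = 0.01431; SE₂ = √(0.7140·0.2860/293) = 0.02640.
Independent samples: SE of the difference = √(SE₁² + SE₂²) = √(0.0002047761 + 0.00069696) = 0.03003.
z* for 80% confidence is 1.282, so the margin of error is 1.282 × 0.03003 = 0.03850.
Point estimate p̂₁ − p̂₂ = 0.6090 − 0.7140 = -0.1050.
-0.1050 ± 0.03850 → (-0.14350, -0.06650).
The interval (-0.14350, -0.06650) does not contain 0, so the difference is significant.

significant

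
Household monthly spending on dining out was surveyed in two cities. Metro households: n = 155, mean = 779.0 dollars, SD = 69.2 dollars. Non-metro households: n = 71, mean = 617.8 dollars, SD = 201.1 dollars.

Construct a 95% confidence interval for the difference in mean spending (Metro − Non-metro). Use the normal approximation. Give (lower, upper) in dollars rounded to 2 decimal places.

(113.17, 209.23)

Per-group SEs: s₁/√n₁ = 69.2/√155 = 5.5583, s₂/√n₂ = 201.1/√71 = 23.8662.
Unpooled SE of the difference: √(30.89469889 + 569.59550244) = 24.5049.
Margin of error = z* · SE = 1.960 × 24.5049 = 48.0296.
x̄₁ − x̄₂ = 779.0 − 617.8 = 161.2000.
CI: 161.2000 ± 48.0296 = (113.17, 209.23).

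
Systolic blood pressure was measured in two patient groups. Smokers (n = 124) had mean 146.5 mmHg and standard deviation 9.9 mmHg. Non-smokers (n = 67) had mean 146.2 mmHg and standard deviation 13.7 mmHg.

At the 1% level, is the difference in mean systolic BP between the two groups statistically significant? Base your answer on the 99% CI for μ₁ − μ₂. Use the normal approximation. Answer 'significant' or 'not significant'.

not significant

Standard errors of each mean: 9.9/√124 = 0.8890 and 13.7/√67 = 1.6737.
SE(x̄₁ − x̄₂) = √(0.8890² + 1.6737²) = 1.8951 for independent samples with unequal variances.
With z* = 2.576, the margin is 2.576 × 1.8951 = 4.8818.
x̄₁ − x̄₂ = 146.5 − 146.2 = 0.3000; the interval is 0.3000 ± 4.8818 = (-4.5818, 5.1818).
The interval (-4.5818, 5.1818) contains 0, so the difference is not significant.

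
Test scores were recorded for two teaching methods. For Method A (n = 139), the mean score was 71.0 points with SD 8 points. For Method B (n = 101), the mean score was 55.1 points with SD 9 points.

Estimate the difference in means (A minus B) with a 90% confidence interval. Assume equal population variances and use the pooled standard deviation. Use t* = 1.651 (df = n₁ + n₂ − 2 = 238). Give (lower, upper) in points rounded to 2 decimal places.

(14.08, 17.72)

Pooled variance s_p² = [138·8² + 100·9²] / (139+101−2) = 71.1429, so s_p = 8.4346.
SE_diff = s_p·√(1/n₁ + 1/n₂) = 8.4346·√(1/139 + 1/101) = 1.1028.
t* = 1.651; margin = 1.651 × 1.1028 = 1.8207.
Difference = 71.0 − 55.1 = 15.9000.
15.9000 ± 1.8207 → (14.08, 17.72).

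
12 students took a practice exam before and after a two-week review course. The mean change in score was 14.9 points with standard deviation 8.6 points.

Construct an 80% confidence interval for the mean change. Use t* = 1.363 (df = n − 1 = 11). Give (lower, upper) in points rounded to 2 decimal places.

This is a matched-pairs design, so SE = s_d/√n = 8.6/√12 = 2.4826.
Margin = 1.363 × 2.4826 = 3.3838; the interval is 14.9 ± 3.3838 = (11.52, 18.28).

(11.52, 18.28)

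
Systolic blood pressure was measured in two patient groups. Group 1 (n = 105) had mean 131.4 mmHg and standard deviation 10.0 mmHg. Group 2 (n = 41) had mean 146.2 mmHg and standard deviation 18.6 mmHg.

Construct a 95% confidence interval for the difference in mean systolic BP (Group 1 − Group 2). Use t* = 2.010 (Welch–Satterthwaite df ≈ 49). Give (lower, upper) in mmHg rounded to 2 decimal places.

(-20.96, -8.64)

Standard errors of each mean: 10.0/√105 = 0.9759 and 18.6/√41 = 2.9048.
SE(x̄₁ − x̄₂) = √(0.9759² + 2.9048²) = 3.0644 for independent samples with unequal variances.
With t* = 2.010, the margin is 2.010 × 3.0644 = 6.1594.
x̄₁ − x̄₂ = 131.4 − 146.2 = -14.8000; the interval is -14.8000 ± 6.1594 = (-20.96, -8.64).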